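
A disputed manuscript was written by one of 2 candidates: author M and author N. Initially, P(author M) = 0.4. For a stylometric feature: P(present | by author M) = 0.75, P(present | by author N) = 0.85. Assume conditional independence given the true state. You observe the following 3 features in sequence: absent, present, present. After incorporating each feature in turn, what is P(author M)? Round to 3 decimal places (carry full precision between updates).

0.464

After 'absent': P(author M) = 0.25·0.4000 / (0.25·0.4000 + 0.15·0.6000) ≈ 0.5263
After 'present': P(author M) = 0.75·0.5263 / (0.75·0.5263 + 0.85·0.4737) ≈ 0.4950
After 'present': P(author M) = 0.75·0.4950 / (0.75·0.4950 + 0.85·0.5050) ≈ 0.4638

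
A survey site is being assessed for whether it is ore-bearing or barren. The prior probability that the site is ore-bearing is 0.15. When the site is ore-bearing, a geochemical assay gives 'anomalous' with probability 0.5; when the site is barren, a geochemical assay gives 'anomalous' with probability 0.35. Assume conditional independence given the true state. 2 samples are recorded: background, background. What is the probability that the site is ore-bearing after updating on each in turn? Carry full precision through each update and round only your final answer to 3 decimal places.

After 'background': P(ore) = 0.5·0.1500 / (0.5·0.1500 + 0.65·0.8500) ≈ 0.1195
After 'background': P(ore) = 0.5·0.1195 / (0.5·0.1195 + 0.65·0.8805) ≈ 0.0945

0.095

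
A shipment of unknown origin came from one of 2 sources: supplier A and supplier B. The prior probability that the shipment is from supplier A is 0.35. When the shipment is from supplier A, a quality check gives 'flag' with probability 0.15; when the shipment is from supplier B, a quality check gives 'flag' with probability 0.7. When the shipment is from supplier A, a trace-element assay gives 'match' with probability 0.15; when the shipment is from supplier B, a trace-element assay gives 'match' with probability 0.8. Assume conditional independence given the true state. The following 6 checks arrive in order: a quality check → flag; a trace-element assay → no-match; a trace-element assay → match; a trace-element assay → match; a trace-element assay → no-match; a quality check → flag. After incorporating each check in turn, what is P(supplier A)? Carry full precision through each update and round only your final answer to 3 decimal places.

0.015

After a quality check='flag': P(supplier A) = 0.15·0.3500 / (0.15·0.3500 + 0.7·0.6500) ≈ 0.1034
After a trace-element assay='no-match': P(supplier A) = 0.85·0.1034 / (0.85·0.1034 + 0.2·0.8966) ≈ 0.3290
After a trace-element assay='match': P(supplier A) = 0.15·0.3290 / (0.15·0.3290 + 0.8·0.6710) ≈ 0.0842
After a trace-element assay='match': P(supplier A) = 0.15·0.0842 / (0.15·0.0842 + 0.8·0.9158) ≈ 0.0169
After a trace-element assay='no-match': P(supplier A) = 0.85·0.0169 / (0.85·0.0169 + 0.2·0.9831) ≈ 0.0683
After a quality check='flag': P(supplier A) = 0.15·0.0683 / (0.15·0.0683 + 0.7·0.9317) ≈ 0.0155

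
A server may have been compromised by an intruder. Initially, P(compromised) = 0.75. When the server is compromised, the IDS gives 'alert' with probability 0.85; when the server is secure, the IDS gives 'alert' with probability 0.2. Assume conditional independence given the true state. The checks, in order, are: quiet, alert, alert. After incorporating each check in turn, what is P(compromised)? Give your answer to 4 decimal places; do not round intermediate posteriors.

Each posterior becomes the prior for the next update.
After 'quiet': P(compromised) = 0.15·0.7500 / (0.15·0.7500 + 0.8·0.2500) ≈ 0.3600
After 'alert': P(compromised) = 0.85·0.3600 / (0.85·0.3600 + 0.2·0.6400) ≈ 0.7051
After 'alert': P(compromised) = 0.85·0.7051 / (0.85·0.7051 + 0.2·0.2949) ≈ 0.9104

0.9104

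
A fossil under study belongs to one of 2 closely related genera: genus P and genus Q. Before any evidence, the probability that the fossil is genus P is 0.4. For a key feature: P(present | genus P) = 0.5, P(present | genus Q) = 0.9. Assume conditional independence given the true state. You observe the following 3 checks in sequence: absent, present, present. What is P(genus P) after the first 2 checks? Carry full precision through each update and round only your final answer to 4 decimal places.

Apply Bayes' rule sequentially, carrying P(genus P) forward.
After 'absent': P(genus P) = 0.5·0.4000 / (0.5·0.4000 + 0.1·0.6000) ≈ 0.7692
After 'present': P(genus P) = 0.5·0.7692 / (0.5·0.7692 + 0.9·0.2308) ≈ 0.6494

0.6494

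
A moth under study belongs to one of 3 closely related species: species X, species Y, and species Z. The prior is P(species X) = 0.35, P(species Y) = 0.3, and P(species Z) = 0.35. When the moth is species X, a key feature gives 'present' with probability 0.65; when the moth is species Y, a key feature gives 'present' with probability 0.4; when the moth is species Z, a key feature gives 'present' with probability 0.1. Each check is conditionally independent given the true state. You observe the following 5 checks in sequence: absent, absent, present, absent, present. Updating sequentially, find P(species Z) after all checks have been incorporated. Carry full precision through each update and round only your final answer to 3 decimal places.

0.132

After 'absent': normaliser = 0.35·0.3500 + 0.6·0.3000 + 0.9·0.3500; P(species X) ≈ 0.1984, P(species Y) ≈ 0.2915, P(species Z) ≈ 0.5101
After 'absent': normaliser = 0.35·0.1984 + 0.6·0.2915 + 0.9·0.5101; P(species X) ≈ 0.0987, P(species Y) ≈ 0.2486, P(species Z) ≈ 0.6527
After 'present': normaliser = 0.65·0.0987 + 0.4·0.2486 + 0.1·0.6527; P(species X) ≈ 0.2803, P(species Y) ≈ 0.4345, P(species Z) ≈ 0.2852
After 'absent': normaliser = 0.35·0.2803 + 0.6·0.4345 + 0.9·0.2852; P(species X) ≈ 0.1594, P(species Y) ≈ 0.4236, P(species Z) ≈ 0.4170
After 'present': normaliser = 0.65·0.1594 + 0.4·0.4236 + 0.1·0.4170; P(species X) ≈ 0.3292, P(species Y) ≈ 0.5383, P(species Z) ≈ 0.1325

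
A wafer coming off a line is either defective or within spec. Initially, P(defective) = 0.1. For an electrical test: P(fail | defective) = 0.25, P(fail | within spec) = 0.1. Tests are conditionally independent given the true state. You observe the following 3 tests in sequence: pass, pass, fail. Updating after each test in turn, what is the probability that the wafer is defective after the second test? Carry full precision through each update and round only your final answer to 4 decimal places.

After 'pass': P(defective) = 0.75·0.1000 / (0.75·0.1000 + 0.9·0.9000) ≈ 0.0847
After 'pass': P(defective) = 0.75·0.0847 / (0.75·0.0847 + 0.9·0.9153) ≈ 0.0716

0.0716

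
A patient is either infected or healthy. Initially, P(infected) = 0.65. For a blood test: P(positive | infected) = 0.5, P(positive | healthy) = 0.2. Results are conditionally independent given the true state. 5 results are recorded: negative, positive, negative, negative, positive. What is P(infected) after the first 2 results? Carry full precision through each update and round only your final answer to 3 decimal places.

0.744

After 'negative': P(infected) = 0.5·0.6500 / (0.5·0.6500 + 0.8·0.3500) ≈ 0.5372
After 'positive': P(infected) = 0.5·0.5372 / (0.5·0.5372 + 0.2·0.4628) ≈ 0.7437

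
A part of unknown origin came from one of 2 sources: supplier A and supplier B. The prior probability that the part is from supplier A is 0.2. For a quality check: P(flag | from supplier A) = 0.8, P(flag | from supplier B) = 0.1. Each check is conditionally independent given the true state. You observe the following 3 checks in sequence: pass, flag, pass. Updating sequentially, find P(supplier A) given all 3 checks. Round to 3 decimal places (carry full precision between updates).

0.090

After 'pass': P(supplier A) = 0.2·0.2000 / (0.2·0.2000 + 0.9·0.8000) ≈ 0.0526
After 'flag': P(supplier A) = 0.8·0.0526 / (0.8·0.0526 + 0.1·0.9474) ≈ 0.3077
After 'pass': P(supplier A) = 0.2·0.3077 / (0.2·0.3077 + 0.9·0.6923) ≈ 0.0899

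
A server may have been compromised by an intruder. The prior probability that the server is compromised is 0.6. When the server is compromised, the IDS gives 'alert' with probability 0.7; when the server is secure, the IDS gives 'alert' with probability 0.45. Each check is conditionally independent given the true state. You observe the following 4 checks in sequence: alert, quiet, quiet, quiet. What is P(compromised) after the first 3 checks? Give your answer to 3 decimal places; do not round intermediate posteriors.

0.410

After 'alert': P(compromised) = 0.7·0.6000 / (0.7·0.6000 + 0.45·0.4000) ≈ 0.7000
After 'quiet': P(compromised) = 0.3·0.7000 / (0.3·0.7000 + 0.55·0.3000) ≈ 0.5600
After 'quiet': P(compromised) = 0.3·0.5600 / (0.3·0.5600 + 0.55·0.4400) ≈ 0.4098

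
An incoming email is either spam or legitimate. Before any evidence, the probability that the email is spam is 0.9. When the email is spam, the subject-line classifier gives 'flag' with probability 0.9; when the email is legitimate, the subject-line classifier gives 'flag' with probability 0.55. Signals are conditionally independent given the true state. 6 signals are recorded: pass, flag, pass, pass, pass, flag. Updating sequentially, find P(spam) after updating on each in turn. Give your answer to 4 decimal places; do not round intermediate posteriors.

0.0555

After 'pass': P(spam) = 0.1·0.9000 / (0.1·0.9000 + 0.45·0.1000) ≈ 0.6667
After 'flag': P(spam) = 0.9·0.6667 / (0.9·0.6667 + 0.55·0.3333) ≈ 0.7660
After 'pass': P(spam) = 0.1·0.7660 / (0.1·0.7660 + 0.45·0.2340) ≈ 0.4211
After 'pass': P(spam) = 0.1·0.4211 / (0.1·0.4211 + 0.45·0.5789) ≈ 0.1391
After 'pass': P(spam) = 0.1·0.1391 / (0.1·0.1391 + 0.45·0.8609) ≈ 0.0347
After 'flag': P(spam) = 0.9·0.0347 / (0.9·0.0347 + 0.55·0.9653) ≈ 0.0555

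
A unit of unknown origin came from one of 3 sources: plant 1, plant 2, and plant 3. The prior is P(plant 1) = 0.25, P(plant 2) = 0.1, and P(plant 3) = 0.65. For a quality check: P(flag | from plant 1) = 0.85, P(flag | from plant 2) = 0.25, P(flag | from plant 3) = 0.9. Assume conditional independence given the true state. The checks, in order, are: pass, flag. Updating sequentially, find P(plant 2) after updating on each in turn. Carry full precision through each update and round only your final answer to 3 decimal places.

0.172

After 'pass': normaliser = 0.15·0.2500 + 0.75·0.1000 + 0.1·0.6500; P(plant 1) ≈ 0.2113, P(plant 2) ≈ 0.4225, P(plant 3) ≈ 0.3662
After 'flag': normaliser = 0.85·0.2113 + 0.25·0.4225 + 0.9·0.3662; P(plant 1) ≈ 0.2921, P(plant 2) ≈ 0.1718, P(plant 3) ≈ 0.5361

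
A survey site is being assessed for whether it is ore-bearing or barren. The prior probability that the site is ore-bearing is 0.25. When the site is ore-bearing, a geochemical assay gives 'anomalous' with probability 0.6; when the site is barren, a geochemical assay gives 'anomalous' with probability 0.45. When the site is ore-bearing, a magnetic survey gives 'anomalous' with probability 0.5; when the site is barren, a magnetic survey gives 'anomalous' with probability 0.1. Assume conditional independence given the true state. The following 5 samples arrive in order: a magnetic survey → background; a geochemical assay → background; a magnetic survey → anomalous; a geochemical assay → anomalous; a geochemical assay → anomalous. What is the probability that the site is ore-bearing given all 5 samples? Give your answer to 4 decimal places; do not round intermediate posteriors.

Apply Bayes' rule sequentially, carrying P(ore) forward.
After a magnetic survey='background': P(ore) = 0.5·0.2500 / (0.5·0.2500 + 0.9·0.7500) ≈ 0.1562
After a geochemical assay='background': P(ore) = 0.4·0.1562 / (0.4·0.1562 + 0.55·0.8438) ≈ 0.1187
After a magnetic survey='anomalous': P(ore) = 0.5·0.1187 / (0.5·0.1187 + 0.1·0.8813) ≈ 0.4024
After a geochemical assay='anomalous': P(ore) = 0.6·0.4024 / (0.6·0.4024 + 0.45·0.5976) ≈ 0.4731
After a geochemical assay='anomalous': P(ore) = 0.6·0.4731 / (0.6·0.4731 + 0.45·0.5269) ≈ 0.5449

0.5449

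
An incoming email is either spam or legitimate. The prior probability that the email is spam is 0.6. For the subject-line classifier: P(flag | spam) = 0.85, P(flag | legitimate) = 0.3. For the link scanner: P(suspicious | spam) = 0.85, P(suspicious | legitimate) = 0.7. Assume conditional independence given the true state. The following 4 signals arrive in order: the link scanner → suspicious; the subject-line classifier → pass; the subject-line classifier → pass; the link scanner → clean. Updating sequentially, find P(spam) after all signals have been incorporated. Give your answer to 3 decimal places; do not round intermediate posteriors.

0.040

After the link scanner='suspicious': P(spam) = 0.85·0.6000 / (0.85·0.6000 + 0.7·0.4000) ≈ 0.6456
After the subject-line classifier='pass': P(spam) = 0.15·0.6456 / (0.15·0.6456 + 0.7·0.3544) ≈ 0.2807
After the subject-line classifier='pass': P(spam) = 0.15·0.2807 / (0.15·0.2807 + 0.7·0.7193) ≈ 0.0772
After the link scanner='clean': P(spam) = 0.15·0.0772 / (0.15·0.0772 + 0.3·0.9228) ≈ 0.0401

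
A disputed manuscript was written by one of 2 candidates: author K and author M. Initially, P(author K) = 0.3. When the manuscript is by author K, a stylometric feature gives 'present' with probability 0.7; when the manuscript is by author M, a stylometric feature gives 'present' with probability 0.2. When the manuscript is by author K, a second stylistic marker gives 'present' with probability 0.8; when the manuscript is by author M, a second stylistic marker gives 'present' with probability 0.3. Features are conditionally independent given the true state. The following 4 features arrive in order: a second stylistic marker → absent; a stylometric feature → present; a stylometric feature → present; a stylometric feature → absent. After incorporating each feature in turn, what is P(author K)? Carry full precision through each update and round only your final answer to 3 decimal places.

After a second stylistic marker='absent': P(author K) = 0.2·0.3000 / (0.2·0.3000 + 0.7·0.7000) ≈ 0.1091
After a stylometric feature='present': P(author K) = 0.7·0.1091 / (0.7·0.1091 + 0.2·0.8909) ≈ 0.3000
After a stylometric feature='present': P(author K) = 0.7·0.3000 / (0.7·0.3000 + 0.2·0.7000) ≈ 0.6000
After a stylometric feature='absent': P(author K) = 0.3·0.6000 / (0.3·0.6000 + 0.8·0.4000) ≈ 0.3600

0.360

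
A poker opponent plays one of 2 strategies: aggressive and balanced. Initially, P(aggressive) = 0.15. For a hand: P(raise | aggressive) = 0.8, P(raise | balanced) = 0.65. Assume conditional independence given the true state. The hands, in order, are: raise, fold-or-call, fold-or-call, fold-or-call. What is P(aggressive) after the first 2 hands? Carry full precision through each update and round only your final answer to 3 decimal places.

0.110

Apply Bayes' rule sequentially, carrying P(aggressive) forward.
After 'raise': P(aggressive) = 0.8·0.1500 / (0.8·0.1500 + 0.65·0.8500) ≈ 0.1784
After 'fold-or-call': P(aggressive) = 0.2·0.1784 / (0.2·0.1784 + 0.35·0.8216) ≈ 0.1104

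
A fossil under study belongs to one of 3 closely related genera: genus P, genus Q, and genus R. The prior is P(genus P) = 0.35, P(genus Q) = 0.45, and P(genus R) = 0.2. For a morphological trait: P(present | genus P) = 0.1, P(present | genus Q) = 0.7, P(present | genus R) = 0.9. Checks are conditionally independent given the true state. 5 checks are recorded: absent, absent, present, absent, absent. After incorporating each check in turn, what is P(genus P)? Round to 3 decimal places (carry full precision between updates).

0.899

After 'absent': normaliser = 0.9·0.3500 + 0.3·0.4500 + 0.1·0.2000; P(genus P) ≈ 0.6702, P(genus Q) ≈ 0.2872, P(genus R) ≈ 0.0426
After 'absent': normaliser = 0.9·0.6702 + 0.3·0.2872 + 0.1·0.0426; P(genus P) ≈ 0.8696, P(genus Q) ≈ 0.1242, P(genus R) ≈ 0.0061
After 'present': normaliser = 0.1·0.8696 + 0.7·0.1242 + 0.9·0.0061; P(genus P) ≈ 0.4846, P(genus Q) ≈ 0.4846, P(genus R) ≈ 0.0308
After 'absent': normaliser = 0.9·0.4846 + 0.3·0.4846 + 0.1·0.0308; P(genus P) ≈ 0.7461, P(genus Q) ≈ 0.2487, P(genus R) ≈ 0.0053
After 'absent': normaliser = 0.9·0.7461 + 0.3·0.2487 + 0.1·0.0053; P(genus P) ≈ 0.8994, P(genus Q) ≈ 0.0999, P(genus R) ≈ 0.0007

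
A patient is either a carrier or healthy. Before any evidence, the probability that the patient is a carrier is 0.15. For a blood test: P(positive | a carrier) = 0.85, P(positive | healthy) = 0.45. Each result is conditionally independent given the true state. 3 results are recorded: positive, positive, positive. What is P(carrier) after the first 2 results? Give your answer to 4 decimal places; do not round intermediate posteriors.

Each posterior becomes the prior for the next update.
After 'positive': P(carrier) = 0.85·0.1500 / (0.85·0.1500 + 0.45·0.8500) ≈ 0.2500
After 'positive': P(carrier) = 0.85·0.2500 / (0.85·0.2500 + 0.45·0.7500) ≈ 0.3864

0.3864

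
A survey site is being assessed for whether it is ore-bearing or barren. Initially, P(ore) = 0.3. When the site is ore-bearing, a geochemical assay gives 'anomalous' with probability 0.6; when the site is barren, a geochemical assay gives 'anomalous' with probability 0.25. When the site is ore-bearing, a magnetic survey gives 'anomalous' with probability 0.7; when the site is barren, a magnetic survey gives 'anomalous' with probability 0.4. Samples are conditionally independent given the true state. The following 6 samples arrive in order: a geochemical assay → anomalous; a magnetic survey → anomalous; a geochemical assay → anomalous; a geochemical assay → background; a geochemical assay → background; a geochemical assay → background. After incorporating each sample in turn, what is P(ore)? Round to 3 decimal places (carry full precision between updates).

0.396

Apply Bayes' rule sequentially, carrying P(ore) forward.
After a geochemical assay='anomalous': P(ore) = 0.6·0.3000 / (0.6·0.3000 + 0.25·0.7000) ≈ 0.5070
After a magnetic survey='anomalous': P(ore) = 0.7·0.5070 / (0.7·0.5070 + 0.4·0.4930) ≈ 0.6429
After a geochemical assay='anomalous': P(ore) = 0.6·0.6429 / (0.6·0.6429 + 0.25·0.3571) ≈ 0.8120
After a geochemical assay='background': P(ore) = 0.4·0.8120 / (0.4·0.8120 + 0.75·0.1880) ≈ 0.6973
After a geochemical assay='background': P(ore) = 0.4·0.6973 / (0.4·0.6973 + 0.75·0.3027) ≈ 0.5513
After a geochemical assay='background': P(ore) = 0.4·0.5513 / (0.4·0.5513 + 0.75·0.4487) ≈ 0.3959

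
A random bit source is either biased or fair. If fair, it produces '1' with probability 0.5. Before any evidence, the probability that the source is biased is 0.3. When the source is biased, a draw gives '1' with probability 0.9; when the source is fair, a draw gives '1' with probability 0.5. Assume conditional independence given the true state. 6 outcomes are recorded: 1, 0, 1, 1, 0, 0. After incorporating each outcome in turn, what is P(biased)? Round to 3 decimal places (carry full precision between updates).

After '1': P(biased) = 0.9·0.3000 / (0.9·0.3000 + 0.5·0.7000) ≈ 0.4355
After '0': P(biased) = 0.1·0.4355 / (0.1·0.4355 + 0.5·0.5645) ≈ 0.1337
After '1': P(biased) = 0.9·0.1337 / (0.9·0.1337 + 0.5·0.8663) ≈ 0.2174
After '1': P(biased) = 0.9·0.2174 / (0.9·0.2174 + 0.5·0.7826) ≈ 0.3333
After '0': P(biased) = 0.1·0.3333 / (0.1·0.3333 + 0.5·0.6667) ≈ 0.0909
After '0': P(biased) = 0.1·0.0909 / (0.1·0.0909 + 0.5·0.9091) ≈ 0.0196

0.020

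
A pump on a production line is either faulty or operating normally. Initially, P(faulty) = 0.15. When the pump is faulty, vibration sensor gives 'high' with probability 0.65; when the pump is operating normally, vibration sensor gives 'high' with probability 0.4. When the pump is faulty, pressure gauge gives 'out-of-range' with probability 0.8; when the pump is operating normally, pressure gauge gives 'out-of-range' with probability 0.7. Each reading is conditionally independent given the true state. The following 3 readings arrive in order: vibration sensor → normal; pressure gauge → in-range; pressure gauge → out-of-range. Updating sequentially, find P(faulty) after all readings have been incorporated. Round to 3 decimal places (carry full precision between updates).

0.073

Each posterior becomes the prior for the next update.
After vibration sensor='normal': P(faulty) = 0.35·0.1500 / (0.35·0.1500 + 0.6·0.8500) ≈ 0.0933
After pressure gauge='in-range': P(faulty) = 0.2·0.0933 / (0.2·0.0933 + 0.3·0.9067) ≈ 0.0642
After pressure gauge='out-of-range': P(faulty) = 0.8·0.0642 / (0.8·0.0642 + 0.7·0.9358) ≈ 0.0727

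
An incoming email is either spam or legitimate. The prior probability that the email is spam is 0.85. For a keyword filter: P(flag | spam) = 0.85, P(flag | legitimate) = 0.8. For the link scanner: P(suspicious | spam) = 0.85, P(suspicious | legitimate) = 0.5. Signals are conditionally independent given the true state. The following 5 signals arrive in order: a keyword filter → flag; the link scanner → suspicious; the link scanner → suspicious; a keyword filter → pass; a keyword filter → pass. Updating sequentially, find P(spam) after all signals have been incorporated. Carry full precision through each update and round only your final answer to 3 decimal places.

After a keyword filter='flag': P(spam) = 0.85·0.8500 / (0.85·0.8500 + 0.8·0.1500) ≈ 0.8576
After the link scanner='suspicious': P(spam) = 0.85·0.8576 / (0.85·0.8576 + 0.5·0.1424) ≈ 0.9110
After the link scanner='suspicious': P(spam) = 0.85·0.9110 / (0.85·0.9110 + 0.5·0.0890) ≈ 0.9457
After a keyword filter='pass': P(spam) = 0.15·0.9457 / (0.15·0.9457 + 0.2·0.0543) ≈ 0.9288
After a keyword filter='pass': P(spam) = 0.15·0.9288 / (0.15·0.9288 + 0.2·0.0712) ≈ 0.9073

0.907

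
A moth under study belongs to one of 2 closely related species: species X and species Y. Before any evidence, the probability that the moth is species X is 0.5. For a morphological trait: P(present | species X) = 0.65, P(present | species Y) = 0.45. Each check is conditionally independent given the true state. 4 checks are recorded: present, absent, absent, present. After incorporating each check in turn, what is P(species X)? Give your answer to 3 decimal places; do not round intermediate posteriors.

0.458

After 'present': P(species X) = 0.65·0.5000 / (0.65·0.5000 + 0.45·0.5000) ≈ 0.5909
After 'absent': P(species X) = 0.35·0.5909 / (0.35·0.5909 + 0.55·0.4091) ≈ 0.4789
After 'absent': P(species X) = 0.35·0.4789 / (0.35·0.4789 + 0.55·0.5211) ≈ 0.3691
After 'present': P(species X) = 0.65·0.3691 / (0.65·0.3691 + 0.45·0.6309) ≈ 0.4580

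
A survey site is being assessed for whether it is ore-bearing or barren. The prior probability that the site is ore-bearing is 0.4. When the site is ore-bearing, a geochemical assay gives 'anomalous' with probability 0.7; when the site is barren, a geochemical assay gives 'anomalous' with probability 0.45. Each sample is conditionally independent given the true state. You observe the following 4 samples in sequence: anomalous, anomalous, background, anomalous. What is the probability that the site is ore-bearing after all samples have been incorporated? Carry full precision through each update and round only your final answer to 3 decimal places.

Apply Bayes' rule sequentially, carrying P(ore) forward.
After 'anomalous': P(ore) = 0.7·0.4000 / (0.7·0.4000 + 0.45·0.6000) ≈ 0.5091
After 'anomalous': P(ore) = 0.7·0.5091 / (0.7·0.5091 + 0.45·0.4909) ≈ 0.6173
After 'background': P(ore) = 0.3·0.6173 / (0.3·0.6173 + 0.55·0.3827) ≈ 0.4681
After 'anomalous': P(ore) = 0.7·0.4681 / (0.7·0.4681 + 0.45·0.5319) ≈ 0.5778

0.578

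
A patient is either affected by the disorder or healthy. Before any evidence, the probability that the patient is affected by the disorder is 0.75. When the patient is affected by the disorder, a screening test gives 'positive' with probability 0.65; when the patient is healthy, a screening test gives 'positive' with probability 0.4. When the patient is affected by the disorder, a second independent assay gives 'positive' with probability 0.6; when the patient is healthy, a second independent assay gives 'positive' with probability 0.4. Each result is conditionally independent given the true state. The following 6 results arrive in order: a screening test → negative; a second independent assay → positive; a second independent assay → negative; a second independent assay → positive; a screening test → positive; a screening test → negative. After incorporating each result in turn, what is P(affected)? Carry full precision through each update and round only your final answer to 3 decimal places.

0.713

After a screening test='negative': P(affected) = 0.35·0.7500 / (0.35·0.7500 + 0.6·0.2500) ≈ 0.6364
After a second independent assay='positive': P(affected) = 0.6·0.6364 / (0.6·0.6364 + 0.4·0.3636) ≈ 0.7241
After a second independent assay='negative': P(affected) = 0.4·0.7241 / (0.4·0.7241 + 0.6·0.2759) ≈ 0.6364
After a second independent assay='positive': P(affected) = 0.6·0.6364 / (0.6·0.6364 + 0.4·0.3636) ≈ 0.7241
After a screening test='positive': P(affected) = 0.65·0.7241 / (0.65·0.7241 + 0.4·0.2759) ≈ 0.8101
After a screening test='negative': P(affected) = 0.35·0.8101 / (0.35·0.8101 + 0.6·0.1899) ≈ 0.7133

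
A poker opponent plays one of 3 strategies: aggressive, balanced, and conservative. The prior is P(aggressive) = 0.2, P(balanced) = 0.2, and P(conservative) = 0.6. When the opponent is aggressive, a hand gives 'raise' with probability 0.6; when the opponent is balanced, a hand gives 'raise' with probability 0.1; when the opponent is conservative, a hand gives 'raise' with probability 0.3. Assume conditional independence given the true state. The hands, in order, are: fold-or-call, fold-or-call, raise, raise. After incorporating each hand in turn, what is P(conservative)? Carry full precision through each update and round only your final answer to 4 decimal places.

0.6682

After 'fold-or-call': normaliser = 0.4·0.2000 + 0.9·0.2000 + 0.7·0.6000; P(aggressive) ≈ 0.1176, P(balanced) ≈ 0.2647, P(conservative) ≈ 0.6176
After 'fold-or-call': normaliser = 0.4·0.1176 + 0.9·0.2647 + 0.7·0.6176; P(aggressive) ≈ 0.0656, P(balanced) ≈ 0.3320, P(conservative) ≈ 0.6025
After 'raise': normaliser = 0.6·0.0656 + 0.1·0.3320 + 0.3·0.6025; P(aggressive) ≈ 0.1553, P(balanced) ≈ 0.1311, P(conservative) ≈ 0.7136
After 'raise': normaliser = 0.6·0.1553 + 0.1·0.1311 + 0.3·0.7136; P(aggressive) ≈ 0.2909, P(balanced) ≈ 0.0409, P(conservative) ≈ 0.6682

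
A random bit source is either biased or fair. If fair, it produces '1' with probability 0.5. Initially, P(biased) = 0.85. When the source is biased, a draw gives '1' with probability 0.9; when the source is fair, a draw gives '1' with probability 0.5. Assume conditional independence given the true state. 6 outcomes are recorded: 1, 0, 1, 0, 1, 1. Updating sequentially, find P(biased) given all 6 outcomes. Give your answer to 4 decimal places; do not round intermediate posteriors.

0.7041

After '1': P(biased) = 0.9·0.8500 / (0.9·0.8500 + 0.5·0.1500) ≈ 0.9107
After '0': P(biased) = 0.1·0.9107 / (0.1·0.9107 + 0.5·0.0893) ≈ 0.6711
After '1': P(biased) = 0.9·0.6711 / (0.9·0.6711 + 0.5·0.3289) ≈ 0.7860
After '0': P(biased) = 0.1·0.7860 / (0.1·0.7860 + 0.5·0.2140) ≈ 0.4234
After '1': P(biased) = 0.9·0.4234 / (0.9·0.4234 + 0.5·0.5766) ≈ 0.5693
After '1': P(biased) = 0.9·0.5693 / (0.9·0.5693 + 0.5·0.4307) ≈ 0.7041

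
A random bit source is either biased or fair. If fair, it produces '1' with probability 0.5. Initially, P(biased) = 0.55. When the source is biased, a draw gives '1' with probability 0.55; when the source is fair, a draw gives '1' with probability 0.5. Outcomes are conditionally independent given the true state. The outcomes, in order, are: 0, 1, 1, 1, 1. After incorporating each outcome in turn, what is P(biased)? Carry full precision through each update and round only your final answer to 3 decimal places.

0.617

After '0': P(biased) = 0.45·0.5500 / (0.45·0.5500 + 0.5·0.4500) ≈ 0.5238
After '1': P(biased) = 0.55·0.5238 / (0.55·0.5238 + 0.5·0.4762) ≈ 0.5475
After '1': P(biased) = 0.55·0.5475 / (0.55·0.5475 + 0.5·0.4525) ≈ 0.5710
After '1': P(biased) = 0.55·0.5710 / (0.55·0.5710 + 0.5·0.4290) ≈ 0.5942
After '1': P(biased) = 0.55·0.5942 / (0.55·0.5942 + 0.5·0.4058) ≈ 0.6169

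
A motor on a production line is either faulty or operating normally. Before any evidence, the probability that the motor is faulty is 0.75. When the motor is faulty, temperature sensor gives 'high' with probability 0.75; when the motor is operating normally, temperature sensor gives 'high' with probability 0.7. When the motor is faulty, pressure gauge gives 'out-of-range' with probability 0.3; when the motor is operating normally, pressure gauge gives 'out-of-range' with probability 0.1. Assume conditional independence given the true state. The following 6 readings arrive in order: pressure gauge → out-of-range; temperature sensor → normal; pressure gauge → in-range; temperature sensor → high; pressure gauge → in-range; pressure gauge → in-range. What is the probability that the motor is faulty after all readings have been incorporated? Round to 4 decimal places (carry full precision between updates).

After pressure gauge='out-of-range': P(faulty) = 0.3·0.7500 / (0.3·0.7500 + 0.1·0.2500) ≈ 0.9000
After temperature sensor='normal': P(faulty) = 0.25·0.9000 / (0.25·0.9000 + 0.3·0.1000) ≈ 0.8824
After pressure gauge='in-range': P(faulty) = 0.7·0.8824 / (0.7·0.8824 + 0.9·0.1176) ≈ 0.8537
After temperature sensor='high': P(faulty) = 0.75·0.8537 / (0.75·0.8537 + 0.7·0.1463) ≈ 0.8621
After pressure gauge='in-range': P(faulty) = 0.7·0.8621 / (0.7·0.8621 + 0.9·0.1379) ≈ 0.8294
After pressure gauge='in-range': P(faulty) = 0.7·0.8294 / (0.7·0.8294 + 0.9·0.1706) ≈ 0.7908

0.7908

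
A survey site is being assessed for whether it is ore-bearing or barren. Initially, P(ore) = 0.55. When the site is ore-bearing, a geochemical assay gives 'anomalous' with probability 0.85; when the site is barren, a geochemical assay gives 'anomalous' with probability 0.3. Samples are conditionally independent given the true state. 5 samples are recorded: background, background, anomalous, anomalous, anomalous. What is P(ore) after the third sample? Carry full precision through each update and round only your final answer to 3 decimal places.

After 'background': P(ore) = 0.15·0.5500 / (0.15·0.5500 + 0.7·0.4500) ≈ 0.2075
After 'background': P(ore) = 0.15·0.2075 / (0.15·0.2075 + 0.7·0.7925) ≈ 0.0531
After 'anomalous': P(ore) = 0.85·0.0531 / (0.85·0.0531 + 0.3·0.9469) ≈ 0.1372

0.137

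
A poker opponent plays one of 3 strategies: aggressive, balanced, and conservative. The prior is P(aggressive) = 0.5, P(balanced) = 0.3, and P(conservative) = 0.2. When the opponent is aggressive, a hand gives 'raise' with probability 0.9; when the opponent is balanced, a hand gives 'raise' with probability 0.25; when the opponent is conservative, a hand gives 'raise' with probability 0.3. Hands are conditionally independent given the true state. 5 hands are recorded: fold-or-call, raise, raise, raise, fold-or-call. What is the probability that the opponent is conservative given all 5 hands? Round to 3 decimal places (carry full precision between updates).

After 'fold-or-call': normaliser = 0.1·0.5000 + 0.75·0.3000 + 0.7·0.2000; P(aggressive) ≈ 0.1205, P(balanced) ≈ 0.5422, P(conservative) ≈ 0.3373
After 'raise': normaliser = 0.9·0.1205 + 0.25·0.5422 + 0.3·0.3373; P(aggressive) ≈ 0.3141, P(balanced) ≈ 0.3927, P(conservative) ≈ 0.2932
After 'raise': normaliser = 0.9·0.3141 + 0.25·0.3927 + 0.3·0.2932; P(aggressive) ≈ 0.6030, P(balanced) ≈ 0.2094, P(conservative) ≈ 0.1876
After 'raise': normaliser = 0.9·0.6030 + 0.25·0.2094 + 0.3·0.1876; P(aggressive) ≈ 0.8332, P(balanced) ≈ 0.0804, P(conservative) ≈ 0.0864
After 'fold-or-call': normaliser = 0.1·0.8332 + 0.75·0.0804 + 0.7·0.0864; P(aggressive) ≈ 0.4083, P(balanced) ≈ 0.2953, P(conservative) ≈ 0.2964

0.296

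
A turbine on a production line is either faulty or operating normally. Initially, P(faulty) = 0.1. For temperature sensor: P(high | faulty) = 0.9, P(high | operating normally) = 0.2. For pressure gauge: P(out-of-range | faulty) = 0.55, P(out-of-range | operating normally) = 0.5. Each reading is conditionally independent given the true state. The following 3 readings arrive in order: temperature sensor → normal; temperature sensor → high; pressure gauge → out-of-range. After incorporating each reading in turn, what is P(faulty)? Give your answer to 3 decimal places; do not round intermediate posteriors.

After temperature sensor='normal': P(faulty) = 0.1·0.1000 / (0.1·0.1000 + 0.8·0.9000) ≈ 0.0137
After temperature sensor='high': P(faulty) = 0.9·0.0137 / (0.9·0.0137 + 0.2·0.9863) ≈ 0.0588
After pressure gauge='out-of-range': P(faulty) = 0.55·0.0588 / (0.55·0.0588 + 0.5·0.9412) ≈ 0.0643

0.064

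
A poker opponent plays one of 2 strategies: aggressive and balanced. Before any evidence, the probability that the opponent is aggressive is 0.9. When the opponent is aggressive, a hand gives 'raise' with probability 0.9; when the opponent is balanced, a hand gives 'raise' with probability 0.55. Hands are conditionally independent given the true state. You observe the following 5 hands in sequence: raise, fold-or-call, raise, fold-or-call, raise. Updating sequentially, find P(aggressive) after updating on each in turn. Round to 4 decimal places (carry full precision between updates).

After 'raise': P(aggressive) = 0.9·0.9000 / (0.9·0.9000 + 0.55·0.1000) ≈ 0.9364
After 'fold-or-call': P(aggressive) = 0.1·0.9364 / (0.1·0.9364 + 0.45·0.0636) ≈ 0.7660
After 'raise': P(aggressive) = 0.9·0.7660 / (0.9·0.7660 + 0.55·0.2340) ≈ 0.8427
After 'fold-or-call': P(aggressive) = 0.1·0.8427 / (0.1·0.8427 + 0.45·0.1573) ≈ 0.5434
After 'raise': P(aggressive) = 0.9·0.5434 / (0.9·0.5434 + 0.55·0.4566) ≈ 0.6607

0.6607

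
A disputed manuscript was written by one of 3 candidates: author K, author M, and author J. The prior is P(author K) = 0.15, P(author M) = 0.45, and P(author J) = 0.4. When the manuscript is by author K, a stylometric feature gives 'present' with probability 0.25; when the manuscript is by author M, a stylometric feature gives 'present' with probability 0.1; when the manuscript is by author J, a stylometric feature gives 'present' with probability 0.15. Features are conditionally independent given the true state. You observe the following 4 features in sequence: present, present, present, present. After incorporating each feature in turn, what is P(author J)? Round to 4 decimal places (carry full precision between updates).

After 'present': normaliser = 0.25·0.1500 + 0.1·0.4500 + 0.15·0.4000; P(author K) ≈ 0.2632, P(author M) ≈ 0.3158, P(author J) ≈ 0.4211
After 'present': normaliser = 0.25·0.2632 + 0.1·0.3158 + 0.15·0.4211; P(author K) ≈ 0.4098, P(author M) ≈ 0.1967, P(author J) ≈ 0.3934
After 'present': normaliser = 0.25·0.4098 + 0.1·0.1967 + 0.15·0.3934; P(author K) ≈ 0.5656, P(author M) ≈ 0.1086, P(author J) ≈ 0.3258
After 'present': normaliser = 0.25·0.5656 + 0.1·0.1086 + 0.15·0.3258; P(author K) ≈ 0.7030, P(author M) ≈ 0.0540, P(author J) ≈ 0.2430

0.2430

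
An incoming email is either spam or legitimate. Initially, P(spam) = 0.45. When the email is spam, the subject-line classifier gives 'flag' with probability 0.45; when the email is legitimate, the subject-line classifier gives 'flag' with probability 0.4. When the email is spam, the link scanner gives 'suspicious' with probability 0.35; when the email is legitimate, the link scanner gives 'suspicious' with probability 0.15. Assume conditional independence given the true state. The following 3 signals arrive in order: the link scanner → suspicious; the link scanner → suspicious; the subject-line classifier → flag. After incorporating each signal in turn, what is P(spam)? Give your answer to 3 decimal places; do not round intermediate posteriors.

Each posterior becomes the prior for the next update.
After the link scanner='suspicious': P(spam) = 0.35·0.4500 / (0.35·0.4500 + 0.15·0.5500) ≈ 0.6562
After the link scanner='suspicious': P(spam) = 0.35·0.6562 / (0.35·0.6562 + 0.15·0.3438) ≈ 0.8167
After the subject-line classifier='flag': P(spam) = 0.45·0.8167 / (0.45·0.8167 + 0.4·0.1833) ≈ 0.8336

0.834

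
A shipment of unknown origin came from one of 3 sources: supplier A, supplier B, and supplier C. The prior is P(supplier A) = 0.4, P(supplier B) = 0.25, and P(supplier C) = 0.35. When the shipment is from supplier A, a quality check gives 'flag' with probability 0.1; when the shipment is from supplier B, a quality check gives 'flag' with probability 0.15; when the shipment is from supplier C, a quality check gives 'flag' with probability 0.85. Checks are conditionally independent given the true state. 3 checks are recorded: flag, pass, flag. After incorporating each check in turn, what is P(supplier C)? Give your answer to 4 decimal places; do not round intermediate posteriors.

0.8190

After 'flag': normaliser = 0.1·0.4000 + 0.15·0.2500 + 0.85·0.3500; P(supplier A) ≈ 0.1067, P(supplier B) ≈ 0.1000, P(supplier C) ≈ 0.7933
After 'pass': normaliser = 0.9·0.1067 + 0.85·0.1000 + 0.15·0.7933; P(supplier A) ≈ 0.3200, P(supplier B) ≈ 0.2833, P(supplier C) ≈ 0.3967
After 'flag': normaliser = 0.1·0.3200 + 0.15·0.2833 + 0.85·0.3967; P(supplier A) ≈ 0.0777, P(supplier B) ≈ 0.1032, P(supplier C) ≈ 0.8190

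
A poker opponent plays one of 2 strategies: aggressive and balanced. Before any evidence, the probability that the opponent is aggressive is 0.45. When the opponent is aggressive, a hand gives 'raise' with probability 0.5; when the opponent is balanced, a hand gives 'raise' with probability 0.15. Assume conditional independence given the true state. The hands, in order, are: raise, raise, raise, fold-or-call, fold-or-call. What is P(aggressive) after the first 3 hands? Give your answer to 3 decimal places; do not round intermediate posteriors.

Apply Bayes' rule sequentially, carrying P(aggressive) forward.
After 'raise': P(aggressive) = 0.5·0.4500 / (0.5·0.4500 + 0.15·0.5500) ≈ 0.7317
After 'raise': P(aggressive) = 0.5·0.7317 / (0.5·0.7317 + 0.15·0.2683) ≈ 0.9009
After 'raise': P(aggressive) = 0.5·0.9009 / (0.5·0.9009 + 0.15·0.0991) ≈ 0.9681

0.968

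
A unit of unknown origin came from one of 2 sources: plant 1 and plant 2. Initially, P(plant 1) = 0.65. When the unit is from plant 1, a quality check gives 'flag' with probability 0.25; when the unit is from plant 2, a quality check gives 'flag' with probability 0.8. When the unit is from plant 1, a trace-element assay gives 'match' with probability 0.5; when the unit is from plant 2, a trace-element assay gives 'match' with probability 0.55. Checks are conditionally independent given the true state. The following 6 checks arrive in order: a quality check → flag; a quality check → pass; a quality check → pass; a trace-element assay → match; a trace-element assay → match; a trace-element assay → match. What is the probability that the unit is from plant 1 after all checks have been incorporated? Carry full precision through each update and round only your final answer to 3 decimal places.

0.860

After a quality check='flag': P(plant 1) = 0.25·0.6500 / (0.25·0.6500 + 0.8·0.3500) ≈ 0.3672
After a quality check='pass': P(plant 1) = 0.75·0.3672 / (0.75·0.3672 + 0.2·0.6328) ≈ 0.6852
After a quality check='pass': P(plant 1) = 0.75·0.6852 / (0.75·0.6852 + 0.2·0.3148) ≈ 0.8908
After a trace-element assay='match': P(plant 1) = 0.5·0.8908 / (0.5·0.8908 + 0.55·0.1092) ≈ 0.8812
After a trace-element assay='match': P(plant 1) = 0.5·0.8812 / (0.5·0.8812 + 0.55·0.1188) ≈ 0.8709
After a trace-element assay='match': P(plant 1) = 0.5·0.8709 / (0.5·0.8709 + 0.55·0.1291) ≈ 0.8598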